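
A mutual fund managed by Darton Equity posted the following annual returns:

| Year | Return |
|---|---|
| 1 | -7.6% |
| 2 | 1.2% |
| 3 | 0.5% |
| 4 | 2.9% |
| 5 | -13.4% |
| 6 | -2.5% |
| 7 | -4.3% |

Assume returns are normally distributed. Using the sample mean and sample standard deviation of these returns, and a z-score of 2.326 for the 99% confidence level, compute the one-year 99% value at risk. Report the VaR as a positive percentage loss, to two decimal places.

μ = (-7.6 + 1.2 + 0.5 + 2.9 − 13.4 − 2.5 − 4.3) / 7 = -23.20 / 7 = -3.3143%
Sample σ = √[Σ(r − μ)² / 6] = √[195.2686 / 6] = √32.5448 = 5.7048%
VaR = −(μ − z·σ) = −(-3.3143 − 2.326 × 5.7048) = −(-16.5837) = 16.5837%

16.58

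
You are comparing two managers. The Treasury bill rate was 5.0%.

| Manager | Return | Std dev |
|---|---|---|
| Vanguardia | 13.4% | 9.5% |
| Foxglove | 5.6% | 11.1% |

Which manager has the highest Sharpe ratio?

Vanguardia

Vanguardia: Sharpe ratio = (13.4% − 5.0%) / 9.5% = 0.884
Foxglove: Sharpe ratio = (5.6% − 5.0%) / 11.1% = 0.054
Highest: Vanguardia (0.884).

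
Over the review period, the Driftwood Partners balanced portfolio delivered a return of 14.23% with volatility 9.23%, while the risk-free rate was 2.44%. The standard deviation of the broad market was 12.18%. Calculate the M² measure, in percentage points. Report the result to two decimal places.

Sharpe = (Rp − Rf) / σp = (14.23% − 2.44%) / 9.23% = 1.2774
M² = Rf + Sharpe × σm = 2.44% + 1.2774 × 12.18% = 17.9987%

18.00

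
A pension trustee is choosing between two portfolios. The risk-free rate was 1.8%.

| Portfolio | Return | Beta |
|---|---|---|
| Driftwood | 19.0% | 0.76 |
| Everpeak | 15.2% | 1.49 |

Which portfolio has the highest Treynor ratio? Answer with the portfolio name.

Driftwood: Treynor = (19.0% − 1.8%) / 0.76 = 22.632
Everpeak: Treynor = (15.2% − 1.8%) / 1.49 = 8.993
Highest: Driftwood (22.632).

Driftwood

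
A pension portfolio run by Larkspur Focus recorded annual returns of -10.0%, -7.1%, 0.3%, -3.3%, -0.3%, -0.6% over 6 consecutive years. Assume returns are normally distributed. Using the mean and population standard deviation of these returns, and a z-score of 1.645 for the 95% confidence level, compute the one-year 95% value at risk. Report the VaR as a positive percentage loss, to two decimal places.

μ = (-10 − 7.1 + 0.3 − 3.3 − 0.3 − 0.6) / 6 = -3.5000%
Population std dev = √[88.3400 / 6] = 3.8371%
VaR = −(μ − z·σ) = −(-3.5000 − 1.645 × 3.8371) = −(-9.8120) = 9.8120%

9.81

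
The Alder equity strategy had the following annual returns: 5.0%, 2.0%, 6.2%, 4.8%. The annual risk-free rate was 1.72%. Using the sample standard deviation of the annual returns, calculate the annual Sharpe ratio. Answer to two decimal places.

r̄ = (5 + 2 + 6.2 + 4.8) / 4 = 18.00 / 4 = 4.5000%
Sample σ = √[Σ(r − r̄)² / 3] = √[9.4800 / 3] = √3.1600 = 1.7776%
Sharpe = (r̄ − rf) / σ = (4.5000 − 1.72) / 1.7776 = 2.7800 / 1.7776 = 1.5639

1.56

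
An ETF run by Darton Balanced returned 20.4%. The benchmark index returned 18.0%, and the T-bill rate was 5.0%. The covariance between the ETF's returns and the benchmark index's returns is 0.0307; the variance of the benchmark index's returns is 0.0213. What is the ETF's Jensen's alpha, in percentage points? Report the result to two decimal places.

β = Cov / Var = 0.0307 / 0.0213 = 1.4413
E[R] = Rf + β(Rm − Rf) = 5.0% + 1.4413 × (18.0% − 5.0%) = 23.7369%
α = Rp − E[R] = 20.4% − 23.7369% = -3.3369

-3.34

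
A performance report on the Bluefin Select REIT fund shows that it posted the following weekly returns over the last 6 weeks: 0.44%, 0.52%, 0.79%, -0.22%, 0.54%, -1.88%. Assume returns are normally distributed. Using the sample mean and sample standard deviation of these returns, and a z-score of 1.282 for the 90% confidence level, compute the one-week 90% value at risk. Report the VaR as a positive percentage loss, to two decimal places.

1.24

r̄ = (0.44 + 0.52 + 0.79 − 0.22 + 0.54 − 1.88) / 6 = 0.190 / 6 = 0.0317%
Σ(r − r̄)² = (0.44 − 0.0317)² + (0.52 − 0.0317)² + … = 4.9565
σ = √[4.9565 / 5] = 0.9956%
VaR = −(r̄ − z·σ) = −(0.0317 − 1.282 × 0.9956) = −(-1.2447) = 1.2447%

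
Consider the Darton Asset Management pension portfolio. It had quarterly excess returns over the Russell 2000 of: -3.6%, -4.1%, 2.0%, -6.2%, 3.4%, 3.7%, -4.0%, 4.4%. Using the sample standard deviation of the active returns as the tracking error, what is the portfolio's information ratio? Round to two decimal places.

Mean return r̄ = -4.40 / 8 = -0.5500%
Σ(r − r̄)² = (-3.6 − (-0.5500))² + (-4.1 − (-0.5500))² + (2 − (-0.5500))² + … = 130.4000
σ = √[130.4000 / 7] = 4.3161%
IR = r̄ / tracking error = -0.5500 / 4.3161 = -0.1274

-0.13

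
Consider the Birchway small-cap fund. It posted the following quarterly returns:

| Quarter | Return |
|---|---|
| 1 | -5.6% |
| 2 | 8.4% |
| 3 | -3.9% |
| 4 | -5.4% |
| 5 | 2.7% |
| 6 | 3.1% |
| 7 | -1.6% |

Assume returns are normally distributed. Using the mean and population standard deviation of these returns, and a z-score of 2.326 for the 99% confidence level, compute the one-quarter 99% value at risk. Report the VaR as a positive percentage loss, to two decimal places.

11.62

r̄ = (-5.6 + 8.4 − 3.9 − 5.4 + 2.7 + 3.1 − 1.6) / 7 = -2.30 / 7 = -0.3286%
Population σ = √[Σ(r − r̄)² / 7] = √[164.9943 / 7] = √23.5706 = 4.8550%
VaR = −(r̄ − z·σ) = −(-0.3286 − 2.326 × 4.8550) = −(-11.6213) = 11.6213%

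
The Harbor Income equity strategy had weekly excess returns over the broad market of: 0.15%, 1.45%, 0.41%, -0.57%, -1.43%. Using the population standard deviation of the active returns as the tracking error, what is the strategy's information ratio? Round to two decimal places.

r̄ = (0.15 + 1.45 + 0.41 − 0.57 − 1.43) / 5 = 0.0020%
Σ(r − r̄)² = 4.6629; population σ = √(4.6629/5) = 0.9657%
IR = r̄ / tracking error = 0.0020 / 0.9657 = 0.0021

0.00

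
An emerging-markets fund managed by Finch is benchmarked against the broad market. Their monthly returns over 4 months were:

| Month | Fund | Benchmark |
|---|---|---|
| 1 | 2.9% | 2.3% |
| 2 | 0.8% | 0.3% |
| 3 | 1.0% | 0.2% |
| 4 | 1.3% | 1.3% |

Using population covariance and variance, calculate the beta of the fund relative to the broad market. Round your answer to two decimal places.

0.91

r̄p = 1.5000%,  r̄m = 1.0250%
Cov = Σ(rp − r̄p)(rm − r̄m) / 4 = 0.6625
Var(rm) = Σ(rm − r̄m)² / 4 = 0.7269
β = Cov / Var = 0.6625 / 0.7269 = 0.9114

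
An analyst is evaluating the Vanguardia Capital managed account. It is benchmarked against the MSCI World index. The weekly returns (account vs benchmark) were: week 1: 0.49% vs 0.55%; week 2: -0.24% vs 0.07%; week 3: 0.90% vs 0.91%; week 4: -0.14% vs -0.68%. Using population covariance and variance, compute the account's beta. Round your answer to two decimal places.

0.67

r̄p = 0.2525%,  r̄m = 0.2125%
Cov = Σ(rp − r̄p)(rm − r̄m) / 4 = 0.2381
Var(rm) = Σ(rm − r̄m)² / 4 = 0.3543
β = Cov / Var = 0.2381 / 0.3543 = 0.6720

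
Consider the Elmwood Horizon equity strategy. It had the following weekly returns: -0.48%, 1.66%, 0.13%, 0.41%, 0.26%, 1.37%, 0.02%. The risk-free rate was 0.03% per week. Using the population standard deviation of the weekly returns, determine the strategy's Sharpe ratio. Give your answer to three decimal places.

0.639

Mean return r̄ = 3.370 / 7 = 0.4814%
Σ(r − r̄)² = (-0.48 − 0.4814)² + (1.66 − 0.4814)² + (0.13 − 0.4814)² + … = 3.4935
population σ = √(3.4935 / 7) = √0.4991 = 0.7065%
Sharpe = (r̄ − rf) / σ = (0.4814 − 0.03) / 0.7065 = 0.4514 / 0.7065 = 0.6389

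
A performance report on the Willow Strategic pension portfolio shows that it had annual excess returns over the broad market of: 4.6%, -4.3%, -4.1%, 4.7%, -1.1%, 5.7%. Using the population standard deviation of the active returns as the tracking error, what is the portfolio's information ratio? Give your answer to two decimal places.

r̄ = (4.6 − 4.3 − 4.1 + 4.7 − 1.1 + 5.7) / 6 = 5.50 / 6 = 0.9167%
Population std dev = √[107.2083 / 6] = 4.2271%
IR = r̄ / tracking error = 0.9167 / 4.2271 = 0.2169

0.22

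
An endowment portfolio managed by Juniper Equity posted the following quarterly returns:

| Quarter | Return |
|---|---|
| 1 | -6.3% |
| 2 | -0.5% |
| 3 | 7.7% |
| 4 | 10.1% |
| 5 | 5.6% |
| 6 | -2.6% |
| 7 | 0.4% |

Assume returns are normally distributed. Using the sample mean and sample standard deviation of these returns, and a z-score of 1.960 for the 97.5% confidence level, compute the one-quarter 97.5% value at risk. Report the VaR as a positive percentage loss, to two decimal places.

9.54

μ = (-6.3 − 0.5 + 7.7 + 10.1 + 5.6 − 2.6 + 0.4) / 7 = 2.0571%
Σ(r − μ)² = (-6.3 − 2.0571)² + (-0.5 − 2.0571)² + (7.7 − 2.0571)² + … = 209.8971
sample σ = √(209.8971 / 6) = √34.9829 = 5.9146%
VaR = −(μ − z·σ) = −(2.0571 − 1.960 × 5.9146) = −(-9.5355) = 9.5355%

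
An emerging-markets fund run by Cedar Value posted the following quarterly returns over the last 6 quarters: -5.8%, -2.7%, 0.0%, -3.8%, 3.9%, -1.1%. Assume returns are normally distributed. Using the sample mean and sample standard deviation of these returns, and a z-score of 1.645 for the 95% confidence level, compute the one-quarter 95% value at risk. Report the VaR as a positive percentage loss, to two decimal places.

7.13

r̄ = (-5.8 − 2.7 + 0 − 3.8 + 3.9 − 1.1) / 6 = -9.50 / 6 = -1.5833%
Σ(r − r̄)² = (-5.8 − (-1.5833))² + (-2.7 − (-1.5833))² + … = 56.7483
σ = √[56.7483 / 5] = 3.3689%
VaR = −(r̄ − z·σ) = −(-1.5833 − 1.645 × 3.3689) = −(-7.1251) = 7.1251%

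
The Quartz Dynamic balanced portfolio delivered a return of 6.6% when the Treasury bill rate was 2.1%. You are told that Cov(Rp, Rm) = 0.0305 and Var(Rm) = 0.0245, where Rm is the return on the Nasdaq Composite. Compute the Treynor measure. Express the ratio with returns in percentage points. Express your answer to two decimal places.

3.61

β = Cov / Var = 0.0305 / 0.0245 = 1.2449
Treynor = (Rp − Rf) / β = (6.6% − 2.1%) / 1.2449 = 4.50 / 1.2449 = 3.6147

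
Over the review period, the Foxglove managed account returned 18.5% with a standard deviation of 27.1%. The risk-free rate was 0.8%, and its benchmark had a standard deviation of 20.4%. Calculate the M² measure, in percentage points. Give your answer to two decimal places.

Sharpe = (Rp − Rf) / σp = (18.5% − 0.8%) / 27.1% = 0.6531
M² = Rf + Sharpe × σm = 0.8% + 0.6531 × 20.4% = 14.1232%

14.12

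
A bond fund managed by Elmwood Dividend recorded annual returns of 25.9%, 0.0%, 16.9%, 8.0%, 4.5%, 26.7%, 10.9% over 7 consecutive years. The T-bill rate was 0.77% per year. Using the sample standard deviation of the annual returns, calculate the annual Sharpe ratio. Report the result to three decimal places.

μ = (25.9 + 0 + 16.9 + 8 + 4.5 + 26.7 + 10.9) / 7 = 92.90 / 7 = 13.2714%
Sample std dev = √[639.4543 / 6] = 10.3236%
Sharpe = (μ − rf) / σ = (13.2714 − 0.77) / 10.3236 = 12.5014 / 10.3236 = 1.2110

1.211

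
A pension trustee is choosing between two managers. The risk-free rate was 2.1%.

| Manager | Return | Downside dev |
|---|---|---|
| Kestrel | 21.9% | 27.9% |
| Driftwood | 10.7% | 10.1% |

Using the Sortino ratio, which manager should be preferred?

Driftwood

Kestrel: Sortino ratio = (21.9% − 2.1%) / 27.9% = 0.710
Driftwood: Sortino ratio = (10.7% − 2.1%) / 10.1% = 0.851
Highest: Driftwood (0.851).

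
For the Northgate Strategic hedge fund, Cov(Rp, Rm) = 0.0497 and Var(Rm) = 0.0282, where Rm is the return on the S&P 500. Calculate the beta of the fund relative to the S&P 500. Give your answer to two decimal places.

1.76

β = Cov(Rp, Rm) / Var(Rm) = 0.0497 / 0.0282 = 1.7624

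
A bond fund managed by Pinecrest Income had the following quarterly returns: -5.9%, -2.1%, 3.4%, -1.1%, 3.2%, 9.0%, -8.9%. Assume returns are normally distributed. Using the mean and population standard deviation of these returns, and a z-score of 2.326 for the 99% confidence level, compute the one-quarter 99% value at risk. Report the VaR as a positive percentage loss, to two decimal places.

Mean return r̄ = -2.40 / 7 = -0.3429%
Σ(r − r̄)² = (-5.9 − (-0.3429))² + (-2.1 − (-0.3429))² + (3.4 − (-0.3429))² + … = 221.6171
population σ = √(221.6171 / 7) = √31.6596 = 5.6267%
VaR = −(r̄ − z·σ) = −(-0.3429 − 2.326 × 5.6267) = −(-13.4306) = 13.4306%

13.43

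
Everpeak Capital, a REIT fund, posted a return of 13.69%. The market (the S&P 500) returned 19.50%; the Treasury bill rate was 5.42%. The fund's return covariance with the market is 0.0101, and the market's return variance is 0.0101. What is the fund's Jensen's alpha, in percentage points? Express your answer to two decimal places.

-5.81

β = Cov / Var = 0.0101 / 0.0101 = 1.0000
E[R] = Rf + β(Rm − Rf) = 5.42% + 1.0000 × (19.50% − 5.42%) = 19.5000%
α = Rp − E[R] = 13.69% − 19.5000% = -5.8100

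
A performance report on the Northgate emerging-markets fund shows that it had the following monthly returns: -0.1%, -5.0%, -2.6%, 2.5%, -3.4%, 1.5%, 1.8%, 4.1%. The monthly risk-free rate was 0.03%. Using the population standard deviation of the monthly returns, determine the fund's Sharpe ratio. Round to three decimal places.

-0.060

μ = (-0.1 − 5 − 2.6 + 2.5 − 3.4 + 1.5 + 1.8 + 4.1) / 8 = -1.20 / 8 = -0.1500%
Σ(r − μ)² = (-0.1 − (-0.1500))² + (-5 − (-0.1500))² + (-2.6 − (-0.1500))² + … = 71.7000
σ = √[71.7000 / 8] = 2.9937%
Sharpe = (μ − rf) / σ = (-0.1500 − 0.03) / 2.9937 = -0.1800 / 2.9937 = -0.0601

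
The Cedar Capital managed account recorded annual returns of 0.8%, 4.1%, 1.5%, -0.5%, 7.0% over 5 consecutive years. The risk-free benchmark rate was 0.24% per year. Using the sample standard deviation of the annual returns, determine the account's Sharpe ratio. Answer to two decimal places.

0.78

r̄ = (0.8 + 4.1 + 1.5 − 0.5 + 7) / 5 = 2.5800%
Σ(r − r̄)² = (0.8 − 2.5800)² + (4.1 − 2.5800)² + (1.5 − 2.5800)² + … = 35.6680
σ = √[35.6680 / 4] = 2.9861%
Sharpe = (r̄ − rf) / σ = (2.5800 − 0.24) / 2.9861 = 2.3400 / 2.9861 = 0.7836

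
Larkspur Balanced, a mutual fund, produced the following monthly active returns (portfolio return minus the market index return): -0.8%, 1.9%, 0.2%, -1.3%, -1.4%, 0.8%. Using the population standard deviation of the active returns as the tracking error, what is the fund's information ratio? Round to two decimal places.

Mean return μ = -0.60 / 6 = -0.1000%
Population std dev = √[8.5200 / 6] = 1.1916%
IR = μ / tracking error = -0.1000 / 1.1916 = -0.0839

-0.08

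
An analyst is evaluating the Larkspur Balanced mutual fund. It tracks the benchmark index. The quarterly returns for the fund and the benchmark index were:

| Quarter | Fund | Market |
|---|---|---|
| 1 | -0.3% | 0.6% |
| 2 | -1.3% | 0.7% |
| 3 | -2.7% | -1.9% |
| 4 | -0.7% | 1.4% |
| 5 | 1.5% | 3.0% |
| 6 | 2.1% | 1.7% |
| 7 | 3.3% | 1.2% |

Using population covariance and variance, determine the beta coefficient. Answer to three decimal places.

0.995

r̄p = 0.2714%,  r̄m = 0.9571%
Cov = Σ(rp − r̄p)(rm − r̄m) / 7 = 1.8959
Var(rm) = Σ(rm − r̄m)² / 7 = 1.9053
β = Cov / Var = 1.8959 / 1.9053 = 0.9951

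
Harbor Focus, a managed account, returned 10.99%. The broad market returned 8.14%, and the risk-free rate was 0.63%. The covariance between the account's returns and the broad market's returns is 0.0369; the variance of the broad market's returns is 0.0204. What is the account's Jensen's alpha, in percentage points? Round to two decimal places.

-3.22

β = Cov / Var = 0.0369 / 0.0204 = 1.8088
E[R] = Rf + β(Rm − Rf) = 0.63% + 1.8088 × (8.14% − 0.63%) = 14.2141%
α = Rp − E[R] = 10.99% − 14.2141% = -3.2241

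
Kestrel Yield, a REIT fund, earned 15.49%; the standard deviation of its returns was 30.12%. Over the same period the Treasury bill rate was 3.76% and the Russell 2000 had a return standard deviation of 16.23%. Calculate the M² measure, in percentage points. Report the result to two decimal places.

10.08

Sharpe = (Rp − Rf) / σp = (15.49% − 3.76%) / 30.12% = 0.3894
M² = Rf + Sharpe × σm = 3.76% + 0.3894 × 16.23% = 10.0800%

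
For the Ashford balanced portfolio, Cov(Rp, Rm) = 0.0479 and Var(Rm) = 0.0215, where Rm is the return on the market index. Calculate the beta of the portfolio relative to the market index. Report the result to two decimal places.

β = Cov(Rp, Rm) / Var(Rm) = 0.0479 / 0.0215 = 2.2279

2.23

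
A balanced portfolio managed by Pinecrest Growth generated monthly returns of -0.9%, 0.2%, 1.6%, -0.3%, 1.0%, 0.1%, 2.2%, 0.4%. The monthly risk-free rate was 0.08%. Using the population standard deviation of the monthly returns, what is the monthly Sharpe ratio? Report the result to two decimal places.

r̄ = (-0.9 + 0.2 + 1.6 − 0.3 + 1 + 0.1 + 2.2 + 0.4) / 8 = 4.30 / 8 = 0.5375%
Population std dev = √[7.1988 / 8] = 0.9486%
Sharpe = (r̄ − rf) / σ = (0.5375 − 0.08) / 0.9486 = 0.4575 / 0.9486 = 0.4823

0.48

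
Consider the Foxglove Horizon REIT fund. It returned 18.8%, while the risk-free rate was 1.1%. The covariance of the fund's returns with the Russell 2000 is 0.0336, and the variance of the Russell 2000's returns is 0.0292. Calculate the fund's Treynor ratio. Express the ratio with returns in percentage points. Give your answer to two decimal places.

15.38

β = Cov / Var = 0.0336 / 0.0292 = 1.1507
Treynor = (Rp − Rf) / β = (18.8% − 1.1%) / 1.1507 = 17.70 / 1.1507 = 15.3819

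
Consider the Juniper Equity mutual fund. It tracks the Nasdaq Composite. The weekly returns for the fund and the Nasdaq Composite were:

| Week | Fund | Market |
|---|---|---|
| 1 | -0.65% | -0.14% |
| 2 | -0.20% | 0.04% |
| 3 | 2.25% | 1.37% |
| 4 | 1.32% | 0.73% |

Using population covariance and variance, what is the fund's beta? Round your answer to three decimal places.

r̄p = 0.6800%,  r̄m = 0.5000%
Cov = Σ(rp − r̄p)(rm − r̄m) / 4 = 0.6923
Var(rm) = Σ(rm − r̄m)² / 4 = 0.3578
β = Cov / Var = 0.6923 / 0.3578 = 1.9349

1.935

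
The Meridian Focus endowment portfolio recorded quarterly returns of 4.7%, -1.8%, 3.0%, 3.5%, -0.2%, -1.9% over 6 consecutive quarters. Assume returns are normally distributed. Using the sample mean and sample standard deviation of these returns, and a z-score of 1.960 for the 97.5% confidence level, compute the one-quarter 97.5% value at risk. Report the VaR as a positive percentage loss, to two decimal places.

μ = (4.7 − 1.8 + 3 + 3.5 − 0.2 − 1.9) / 6 = 1.2167%
Sample σ = √[Σ(r − μ)² / 5] = √[41.3483 / 5] = √8.2697 = 2.8757%
VaR = −(μ − z·σ) = −(1.2167 − 1.960 × 2.8757) = −(-4.4197) = 4.4197%

4.42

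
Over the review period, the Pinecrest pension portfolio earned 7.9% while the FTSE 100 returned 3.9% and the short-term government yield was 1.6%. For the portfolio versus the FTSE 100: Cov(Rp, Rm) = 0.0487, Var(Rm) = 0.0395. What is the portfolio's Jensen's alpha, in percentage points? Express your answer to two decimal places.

3.46

β = Cov / Var = 0.0487 / 0.0395 = 1.2329
E[R] = Rf + β(Rm − Rf) = 1.6% + 1.2329 × (3.9% − 1.6%) = 4.4357%
α = Rp − E[R] = 7.9% − 4.4357% = 3.4643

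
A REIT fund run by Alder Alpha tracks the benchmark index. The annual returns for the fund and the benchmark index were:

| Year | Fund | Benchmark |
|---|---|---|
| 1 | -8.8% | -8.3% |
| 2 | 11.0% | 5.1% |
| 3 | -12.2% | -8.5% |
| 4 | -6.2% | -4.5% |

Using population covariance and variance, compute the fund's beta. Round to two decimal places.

1.60

r̄p = -4.0500%,  r̄m = -4.0500%
Cov = Σ(rp − r̄p)(rm − r̄m) / 4 = 48.7825
Var(rm) = Σ(rm − r̄m)² / 4 = 30.4475
β = Cov / Var = 48.7825 / 30.4475 = 1.6022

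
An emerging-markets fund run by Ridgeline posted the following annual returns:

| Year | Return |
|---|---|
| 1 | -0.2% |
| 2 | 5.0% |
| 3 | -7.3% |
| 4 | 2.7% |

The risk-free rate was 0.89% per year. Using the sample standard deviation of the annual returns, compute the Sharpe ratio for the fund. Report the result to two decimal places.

r̄ = (-0.2 + 5 − 7.3 + 2.7) / 4 = 0.0500%
Sample std dev = √[85.6100 / 3] = 5.3420%
Sharpe = (r̄ − rf) / σ = (0.0500 − 0.89) / 5.3420 = -0.8400 / 5.3420 = -0.1572

-0.16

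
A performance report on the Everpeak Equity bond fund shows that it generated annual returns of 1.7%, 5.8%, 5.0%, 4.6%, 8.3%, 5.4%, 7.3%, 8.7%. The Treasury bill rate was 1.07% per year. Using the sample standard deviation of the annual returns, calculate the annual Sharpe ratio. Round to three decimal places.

r̄ = (1.7 + 5.8 + 5 + 4.6 + 8.3 + 5.4 + 7.3 + 8.7) / 8 = 5.8500%
Σ(r − r̄)² = 35.9400; sample σ = √(35.9400/7) = 2.2659%
Sharpe = (r̄ − rf) / σ = (5.8500 − 1.07) / 2.2659 = 4.7800 / 2.2659 = 2.1095

2.110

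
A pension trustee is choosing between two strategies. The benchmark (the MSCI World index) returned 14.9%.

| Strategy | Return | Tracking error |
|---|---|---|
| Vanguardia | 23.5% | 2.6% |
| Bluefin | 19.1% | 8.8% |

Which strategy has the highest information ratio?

Vanguardia

Vanguardia: IR = (23.5% − 14.9%) / 2.6% = 3.308
Bluefin: IR = (19.1% − 14.9%) / 8.8% = 0.477
Highest: Vanguardia (3.308).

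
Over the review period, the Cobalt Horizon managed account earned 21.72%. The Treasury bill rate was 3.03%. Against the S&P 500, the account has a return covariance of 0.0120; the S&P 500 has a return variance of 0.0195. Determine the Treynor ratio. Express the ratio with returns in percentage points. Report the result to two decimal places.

β = Cov / Var = 0.0120 / 0.0195 = 0.6154
Treynor = (Rp − Rf) / β = (21.72% − 3.03%) / 0.6154 = 18.69 / 0.6154 = 30.3705

30.37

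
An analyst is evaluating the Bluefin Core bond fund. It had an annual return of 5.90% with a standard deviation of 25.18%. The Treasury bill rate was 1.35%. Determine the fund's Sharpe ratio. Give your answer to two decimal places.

Sharpe = (Rp − Rf) / σp = (5.90% − 1.35%) / 25.18% = 4.55% / 25.18% = 0.1807

0.18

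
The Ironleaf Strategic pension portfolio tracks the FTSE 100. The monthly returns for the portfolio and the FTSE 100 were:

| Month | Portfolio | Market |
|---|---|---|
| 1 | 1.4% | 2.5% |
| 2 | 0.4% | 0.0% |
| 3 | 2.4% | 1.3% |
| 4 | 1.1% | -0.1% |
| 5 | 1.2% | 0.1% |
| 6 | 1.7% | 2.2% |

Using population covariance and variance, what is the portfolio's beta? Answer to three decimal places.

0.319

r̄p = 1.3667%,  r̄m = 1.0000%
Cov = Σ(rp − r̄p)(rm − r̄m) / 6 = 0.3617
Var(rm) = Σ(rm − r̄m)² / 6 = 1.1333
β = Cov / Var = 0.3617 / 1.1333 = 0.3192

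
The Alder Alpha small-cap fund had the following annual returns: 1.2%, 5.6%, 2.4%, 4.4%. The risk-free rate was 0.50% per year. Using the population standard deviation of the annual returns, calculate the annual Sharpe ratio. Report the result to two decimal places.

Mean return μ = 13.60 / 4 = 3.4000%
Σ(r − μ)² = 11.6800; population σ = √(11.6800/4) = 1.7088%
Sharpe = (μ − rf) / σ = (3.4000 − 0.5) / 1.7088 = 2.9000 / 1.7088 = 1.6971

1.70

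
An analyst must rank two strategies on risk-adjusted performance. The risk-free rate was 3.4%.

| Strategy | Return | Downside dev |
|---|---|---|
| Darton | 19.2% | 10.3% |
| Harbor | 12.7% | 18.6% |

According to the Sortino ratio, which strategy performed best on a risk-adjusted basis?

Darton

Darton: Sortino ratio = (19.2% − 3.4%) / 10.3% = 1.534
Harbor: Sortino ratio = (12.7% − 3.4%) / 18.6% = 0.500
Highest: Darton (1.534).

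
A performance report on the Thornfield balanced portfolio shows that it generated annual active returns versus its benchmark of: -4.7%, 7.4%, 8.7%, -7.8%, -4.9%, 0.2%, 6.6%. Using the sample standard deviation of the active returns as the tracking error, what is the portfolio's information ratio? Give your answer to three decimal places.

0.116

μ = (-4.7 + 7.4 + 8.7 − 7.8 − 4.9 + 0.2 + 6.6) / 7 = 5.50 / 7 = 0.7857%
Σ(r − μ)² = (-4.7 − 0.7857)² + (7.4 − 0.7857)² + (8.7 − 0.7857)² + … = 276.6686
sample σ = √(276.6686 / 6) = √46.1114 = 6.7905%
IR = μ / tracking error = 0.7857 / 6.7905 = 0.1157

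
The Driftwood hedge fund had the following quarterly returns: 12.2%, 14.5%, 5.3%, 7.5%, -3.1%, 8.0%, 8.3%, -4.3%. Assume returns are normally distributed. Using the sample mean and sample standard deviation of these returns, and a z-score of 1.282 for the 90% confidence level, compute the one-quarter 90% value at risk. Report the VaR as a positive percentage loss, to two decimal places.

2.50

r̄ = (12.2 + 14.5 + 5.3 + 7.5 − 3.1 + 8 + 8.3 − 4.3) / 8 = 48.40 / 8 = 6.0500%
Σ(r − r̄)² = (12.2 − 6.0500)² + (14.5 − 6.0500)² + … = 311.6000
sample σ = √(311.6000 / 7) = √44.5143 = 6.6719%
VaR = −(r̄ − z·σ) = −(6.0500 − 1.282 × 6.6719) = −(-2.5034) = 2.5034%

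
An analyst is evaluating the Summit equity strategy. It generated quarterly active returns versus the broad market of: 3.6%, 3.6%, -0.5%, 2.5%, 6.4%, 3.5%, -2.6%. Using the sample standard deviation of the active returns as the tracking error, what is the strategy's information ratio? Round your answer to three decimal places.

r̄ = (3.6 + 3.6 − 0.5 + 2.5 + 6.4 + 3.5 − 2.6) / 7 = 16.50 / 7 = 2.3571%
Sample σ = √[Σ(r − r̄)² / 6] = √[53.4971 / 6] = √8.9162 = 2.9860%
IR = r̄ / tracking error = 2.3571 / 2.9860 = 0.7894

0.789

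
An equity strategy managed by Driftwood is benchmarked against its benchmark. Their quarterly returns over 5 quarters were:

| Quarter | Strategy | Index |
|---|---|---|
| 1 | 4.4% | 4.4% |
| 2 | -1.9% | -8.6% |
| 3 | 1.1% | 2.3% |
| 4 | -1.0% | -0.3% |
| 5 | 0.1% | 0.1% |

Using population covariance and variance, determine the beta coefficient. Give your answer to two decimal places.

0.41

r̄p = 0.5400%,  r̄m = -0.4200%
Cov = Σ(rp − r̄p)(rm − r̄m) / 5 = 7.9348
Var(rm) = Σ(rm − r̄m)² / 5 = 19.5656
β = Cov / Var = 7.9348 / 19.5656 = 0.4055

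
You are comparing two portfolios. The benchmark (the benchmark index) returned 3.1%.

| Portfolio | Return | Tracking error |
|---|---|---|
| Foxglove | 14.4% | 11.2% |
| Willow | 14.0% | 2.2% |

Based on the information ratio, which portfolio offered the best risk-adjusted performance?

Willow

Foxglove: IR = (14.4% − 3.1%) / 11.2% = 1.009
Willow: IR = (14.0% − 3.1%) / 2.2% = 4.955
Highest: Willow (4.955).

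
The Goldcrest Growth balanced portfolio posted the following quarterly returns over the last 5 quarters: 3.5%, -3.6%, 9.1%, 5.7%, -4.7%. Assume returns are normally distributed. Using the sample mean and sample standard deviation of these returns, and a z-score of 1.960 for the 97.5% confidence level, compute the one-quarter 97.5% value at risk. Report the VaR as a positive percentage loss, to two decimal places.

r̄ = (3.5 − 3.6 + 9.1 + 5.7 − 4.7) / 5 = 2.0000%
Σ(r − r̄)² = (3.5 − 2.0000)² + (-3.6 − 2.0000)² + (9.1 − 2.0000)² + … = 142.6000
σ = √[142.6000 / 4] = 5.9708%
VaR = −(r̄ − z·σ) = −(2.0000 − 1.960 × 5.9708) = −(-9.7028) = 9.7028%

9.70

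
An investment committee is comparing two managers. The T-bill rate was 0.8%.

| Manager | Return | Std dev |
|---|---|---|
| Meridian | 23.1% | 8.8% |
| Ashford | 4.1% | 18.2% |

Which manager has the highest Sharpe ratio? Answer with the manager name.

Meridian: Sharpe ratio = (23.1% − 0.8%) / 8.8% = 2.534
Ashford: Sharpe ratio = (4.1% − 0.8%) / 18.2% = 0.181
Highest: Meridian (2.534).

Meridian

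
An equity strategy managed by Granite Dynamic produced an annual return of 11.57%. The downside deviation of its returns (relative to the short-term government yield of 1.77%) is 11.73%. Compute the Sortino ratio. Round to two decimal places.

Sortino = (Rp − Rf) / σd = (11.57% − 1.77%) / 11.73% = 9.80% / 11.73% = 0.8355

0.84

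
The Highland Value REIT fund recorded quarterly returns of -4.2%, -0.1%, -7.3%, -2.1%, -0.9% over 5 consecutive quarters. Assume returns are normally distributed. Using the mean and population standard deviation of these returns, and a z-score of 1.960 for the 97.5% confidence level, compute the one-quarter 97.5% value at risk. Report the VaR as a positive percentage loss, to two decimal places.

r̄ = (-4.2 − 0.1 − 7.3 − 2.1 − 0.9) / 5 = -14.60 / 5 = -2.9200%
Population σ = √[Σ(r − r̄)² / 5] = √[33.5280 / 5] = √6.7056 = 2.5895%
VaR = −(r̄ − z·σ) = −(-2.9200 − 1.960 × 2.5895) = −(-7.9954) = 7.9954%

8.00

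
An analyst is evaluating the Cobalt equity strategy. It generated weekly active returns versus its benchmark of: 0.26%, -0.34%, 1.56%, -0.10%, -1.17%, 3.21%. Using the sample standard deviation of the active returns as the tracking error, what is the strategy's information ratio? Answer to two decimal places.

r̄ = (0.26 − 0.34 + 1.56 − 0.1 − 1.17 + 3.21) / 6 = 0.5700%
Sample std dev = √[12.3504 / 5] = 1.5716%
IR = r̄ / tracking error = 0.5700 / 1.5716 = 0.3627

0.36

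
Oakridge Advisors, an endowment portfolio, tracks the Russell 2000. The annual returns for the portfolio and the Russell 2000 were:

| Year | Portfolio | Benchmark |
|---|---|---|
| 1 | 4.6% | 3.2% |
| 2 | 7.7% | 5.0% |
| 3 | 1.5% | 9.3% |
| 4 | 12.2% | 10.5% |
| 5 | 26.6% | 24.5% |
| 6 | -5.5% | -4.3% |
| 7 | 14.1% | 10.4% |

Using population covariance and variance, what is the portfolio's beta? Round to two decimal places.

r̄p = 8.7429%,  r̄m = 8.3714%
Cov = Σ(rp − r̄p)(rm − r̄m) / 7 = 72.1327
Var(rm) = Σ(rm − r̄m)² / 7 = 66.9020
β = Cov / Var = 72.1327 / 66.9020 = 1.0782

1.08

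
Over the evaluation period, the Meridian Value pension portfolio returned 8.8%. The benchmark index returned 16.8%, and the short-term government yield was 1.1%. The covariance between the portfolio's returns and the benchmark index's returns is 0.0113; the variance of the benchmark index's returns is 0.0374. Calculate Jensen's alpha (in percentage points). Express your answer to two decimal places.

2.96

β = Cov / Var = 0.0113 / 0.0374 = 0.3021
E[R] = Rf + β(Rm − Rf) = 1.1% + 0.3021 × (16.8% − 1.1%) = 5.8430%
α = Rp − E[R] = 8.8% − 5.8430% = 2.9570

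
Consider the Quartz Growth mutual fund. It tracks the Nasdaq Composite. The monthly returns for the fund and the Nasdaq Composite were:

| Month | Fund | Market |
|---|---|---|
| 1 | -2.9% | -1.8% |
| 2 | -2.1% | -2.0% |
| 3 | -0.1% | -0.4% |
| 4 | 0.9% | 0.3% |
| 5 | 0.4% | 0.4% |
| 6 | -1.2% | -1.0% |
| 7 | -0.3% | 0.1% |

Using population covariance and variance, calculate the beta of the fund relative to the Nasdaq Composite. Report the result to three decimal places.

r̄p = -0.7571%,  r̄m = -0.6286%
Cov = Σ(rp − r̄p)(rm − r̄m) / 7 = 1.1041
Var(rm) = Σ(rm − r̄m)² / 7 = 0.8420
β = Cov / Var = 1.1041 / 0.8420 = 1.3113

1.311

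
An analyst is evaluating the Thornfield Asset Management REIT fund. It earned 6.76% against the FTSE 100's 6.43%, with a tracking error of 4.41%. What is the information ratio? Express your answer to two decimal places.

IR = (Rp − Rb) / TE = (6.76% − 6.43%) / 4.41% = 0.33% / 4.41% = 0.0748

0.07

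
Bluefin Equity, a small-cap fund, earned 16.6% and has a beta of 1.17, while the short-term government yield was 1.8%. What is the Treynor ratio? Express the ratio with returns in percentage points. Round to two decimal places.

12.65

Treynor = (Rp − Rf) / β = (16.6% − 1.8%) / 1.17 = 14.80 / 1.17 = 12.6496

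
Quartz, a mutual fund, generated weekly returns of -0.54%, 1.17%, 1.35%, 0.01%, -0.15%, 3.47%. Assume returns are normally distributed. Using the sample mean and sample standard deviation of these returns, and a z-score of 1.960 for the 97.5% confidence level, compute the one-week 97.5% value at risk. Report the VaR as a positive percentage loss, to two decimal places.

2.00

Mean return μ = 5.310 / 6 = 0.8850%
Sample std dev = √[10.8472 / 5] = 1.4729%
VaR = −(μ − z·σ) = −(0.8850 − 1.960 × 1.4729) = −(-2.0019) = 2.0019%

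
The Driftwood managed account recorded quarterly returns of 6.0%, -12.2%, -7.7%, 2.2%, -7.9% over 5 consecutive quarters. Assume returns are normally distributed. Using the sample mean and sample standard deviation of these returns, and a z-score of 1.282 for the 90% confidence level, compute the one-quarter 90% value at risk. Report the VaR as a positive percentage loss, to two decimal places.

13.74

r̄ = (6 − 12.2 − 7.7 + 2.2 − 7.9) / 5 = -19.60 / 5 = -3.9200%
Σ(r − r̄)² = (6 − (-3.9200))² + (-12.2 − (-3.9200))² + (-7.7 − (-3.9200))² + … = 234.5480
σ = √[234.5480 / 4] = 7.6575%
VaR = −(r̄ − z·σ) = −(-3.9200 − 1.282 × 7.6575) = −(-13.7369) = 13.7369%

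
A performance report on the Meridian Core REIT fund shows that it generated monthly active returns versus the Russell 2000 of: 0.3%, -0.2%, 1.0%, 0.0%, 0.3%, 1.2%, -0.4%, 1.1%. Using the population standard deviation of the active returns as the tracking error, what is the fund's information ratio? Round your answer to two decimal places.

Mean return r̄ = 3.30 / 8 = 0.4125%
Population σ = √[Σ(r − r̄)² / 8] = √[2.6688 / 8] = √0.3336 = 0.5776%
IR = r̄ / tracking error = 0.4125 / 0.5776 = 0.7142

0.71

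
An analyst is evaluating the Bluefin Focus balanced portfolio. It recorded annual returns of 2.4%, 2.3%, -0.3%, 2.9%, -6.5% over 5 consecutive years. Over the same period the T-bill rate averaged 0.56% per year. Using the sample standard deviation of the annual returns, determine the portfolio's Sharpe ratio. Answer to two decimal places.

Mean return μ = 0.80 / 5 = 0.1600%
Σ(r − μ)² = (2.4 − 0.1600)² + (2.3 − 0.1600)² + … = 61.6720
σ = √[61.6720 / 4] = 3.9266%
Sharpe = (μ − rf) / σ = (0.1600 − 0.56) / 3.9266 = -0.4000 / 3.9266 = -0.1019

-0.10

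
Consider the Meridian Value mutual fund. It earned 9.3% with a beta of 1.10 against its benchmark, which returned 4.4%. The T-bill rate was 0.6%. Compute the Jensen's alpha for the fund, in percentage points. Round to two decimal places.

4.52

CAPM expected return = Rf + β(Rm − Rf) = 0.6% + 1.10 × (4.4% − 0.6%) = 0.6 + 1.10 × 3.80 = 4.7800%
Jensen's α = Rp − E[R] = 9.3% − 4.7800% = 4.5200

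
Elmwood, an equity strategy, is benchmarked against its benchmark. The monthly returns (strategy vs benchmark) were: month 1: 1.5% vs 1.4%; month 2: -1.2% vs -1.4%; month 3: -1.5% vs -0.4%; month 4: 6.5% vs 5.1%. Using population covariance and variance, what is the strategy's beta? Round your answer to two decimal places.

r̄p = 1.3250%,  r̄m = 1.1750%
Cov = Σ(rp − r̄p)(rm − r̄m) / 4 = 7.8256
Var(rm) = Σ(rm − r̄m)² / 4 = 6.1419
β = Cov / Var = 7.8256 / 6.1419 = 1.2741

1.27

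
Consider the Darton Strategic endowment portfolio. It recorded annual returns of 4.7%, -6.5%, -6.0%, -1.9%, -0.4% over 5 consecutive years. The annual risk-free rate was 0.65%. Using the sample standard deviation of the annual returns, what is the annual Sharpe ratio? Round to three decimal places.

-0.584

μ = (4.7 − 6.5 − 6 − 1.9 − 0.4) / 5 = -2.0200%
Sample std dev = √[83.7080 / 4] = 4.5746%
Sharpe = (μ − rf) / σ = (-2.0200 − 0.65) / 4.5746 = -2.6700 / 4.5746 = -0.5837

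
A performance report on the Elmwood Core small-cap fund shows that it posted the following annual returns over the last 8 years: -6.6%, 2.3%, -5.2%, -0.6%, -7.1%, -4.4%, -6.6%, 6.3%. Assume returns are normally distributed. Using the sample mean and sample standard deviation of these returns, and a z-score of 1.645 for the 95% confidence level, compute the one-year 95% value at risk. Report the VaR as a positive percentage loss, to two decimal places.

10.83

Mean return μ = -21.90 / 8 = -2.7375%
Sample std dev = √[169.3188 / 7] = 4.9182%
VaR = −(μ − z·σ) = −(-2.7375 − 1.645 × 4.9182) = −(-10.8279) = 10.8279%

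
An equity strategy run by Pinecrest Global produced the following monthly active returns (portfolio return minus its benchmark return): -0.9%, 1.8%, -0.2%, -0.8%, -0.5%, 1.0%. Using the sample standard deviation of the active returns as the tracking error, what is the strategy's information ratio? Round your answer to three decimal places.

0.061

μ = (-0.9 + 1.8 − 0.2 − 0.8 − 0.5 + 1) / 6 = 0.40 / 6 = 0.0667%
Sample std dev = √[5.9533 / 5] = 1.0912%
IR = μ / tracking error = 0.0667 / 1.0912 = 0.0611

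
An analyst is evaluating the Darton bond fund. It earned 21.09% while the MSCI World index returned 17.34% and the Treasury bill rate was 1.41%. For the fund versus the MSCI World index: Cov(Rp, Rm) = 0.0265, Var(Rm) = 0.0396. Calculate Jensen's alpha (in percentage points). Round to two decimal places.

9.02

β = Cov / Var = 0.0265 / 0.0396 = 0.6692
E[R] = Rf + β(Rm − Rf) = 1.41% + 0.6692 × (17.34% − 1.41%) = 12.0704%
α = Rp − E[R] = 21.09% − 12.0704% = 9.0196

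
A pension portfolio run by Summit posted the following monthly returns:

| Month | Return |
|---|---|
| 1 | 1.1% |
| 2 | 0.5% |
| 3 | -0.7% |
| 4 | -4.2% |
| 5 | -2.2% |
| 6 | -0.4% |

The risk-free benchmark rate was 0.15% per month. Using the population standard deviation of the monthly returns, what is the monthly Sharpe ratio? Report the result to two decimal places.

μ = (1.1 + 0.5 − 0.7 − 4.2 − 2.2 − 0.4) / 6 = -5.90 / 6 = -0.9833%
Population std dev = √[18.7883 / 6] = 1.7696%
Sharpe = (μ − rf) / σ = (-0.9833 − 0.15) / 1.7696 = -1.1333 / 1.7696 = -0.6404

-0.64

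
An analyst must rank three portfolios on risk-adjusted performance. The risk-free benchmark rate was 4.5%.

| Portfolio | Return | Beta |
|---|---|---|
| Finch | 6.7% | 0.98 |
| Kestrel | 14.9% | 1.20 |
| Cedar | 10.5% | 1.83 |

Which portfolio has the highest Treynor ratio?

Kestrel

Finch: Treynor = (6.7% − 4.5%) / 0.98 = 2.245
Kestrel: Treynor = (14.9% − 4.5%) / 1.20 = 8.667
Cedar: Treynor = (10.5% − 4.5%) / 1.83 = 3.279
Highest: Kestrel (8.667).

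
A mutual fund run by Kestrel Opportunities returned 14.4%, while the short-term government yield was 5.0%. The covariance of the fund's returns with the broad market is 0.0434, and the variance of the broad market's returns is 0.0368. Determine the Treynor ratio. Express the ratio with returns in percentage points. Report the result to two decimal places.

7.97

β = Cov / Var = 0.0434 / 0.0368 = 1.1793
Treynor = (Rp − Rf) / β = (14.4% − 5.0%) / 1.1793 = 9.40 / 1.1793 = 7.9708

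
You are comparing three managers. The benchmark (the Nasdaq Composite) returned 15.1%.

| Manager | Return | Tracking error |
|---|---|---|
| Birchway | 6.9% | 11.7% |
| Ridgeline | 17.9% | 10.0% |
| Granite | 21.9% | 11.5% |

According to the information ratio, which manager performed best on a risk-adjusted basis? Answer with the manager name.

Birchway: IR = (6.9% − 15.1%) / 11.7% = -0.701
Ridgeline: IR = (17.9% − 15.1%) / 10.0% = 0.280
Granite: IR = (21.9% − 15.1%) / 11.5% = 0.591
Highest: Granite (0.591).

Granite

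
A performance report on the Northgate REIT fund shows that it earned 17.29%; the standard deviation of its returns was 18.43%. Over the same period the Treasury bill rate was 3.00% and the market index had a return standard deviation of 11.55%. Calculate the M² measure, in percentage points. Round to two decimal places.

11.96

Sharpe = (Rp − Rf) / σp = (17.29% − 3.00%) / 18.43% = 0.7754
M² = Rf + Sharpe × σm = 3.00% + 0.7754 × 11.55% = 11.9559%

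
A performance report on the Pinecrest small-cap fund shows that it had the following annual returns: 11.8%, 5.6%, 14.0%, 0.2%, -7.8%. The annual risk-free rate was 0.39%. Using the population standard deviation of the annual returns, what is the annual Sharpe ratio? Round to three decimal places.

Mean return r̄ = 23.80 / 5 = 4.7600%
Σ(r − r̄)² = 314.1920; population σ = √(314.1920/5) = 7.9271%
Sharpe = (r̄ − rf) / σ = (4.7600 − 0.39) / 7.9271 = 4.3700 / 7.9271 = 0.5513

0.551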